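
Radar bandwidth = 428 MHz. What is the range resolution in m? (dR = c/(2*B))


dR = 3e8 / (2 * 428000000.0) = 0.35 m

0.35 m


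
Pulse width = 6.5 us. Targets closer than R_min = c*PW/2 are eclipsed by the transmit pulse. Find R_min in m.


R_min = 3e8 * 6.5e-6 / 2 = 975.0 m

975.0 m


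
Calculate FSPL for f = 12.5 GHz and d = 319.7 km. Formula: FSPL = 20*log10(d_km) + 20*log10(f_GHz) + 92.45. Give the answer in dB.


20*log10(319.7) = 50.09
20*log10(12.5) = 21.94
FSPL = 164.5 dB

164.5 dB


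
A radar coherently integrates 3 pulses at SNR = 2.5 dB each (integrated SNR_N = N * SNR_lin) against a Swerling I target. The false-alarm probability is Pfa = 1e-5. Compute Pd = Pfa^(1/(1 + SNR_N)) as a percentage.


SNR_lin = 10^(2.5/10) = 1.77828
SNR_N = 3 * 1.77828 = 5.33484
1/(1 + SNR_N) = 1/6.33484 = 0.1578572
Pd = (1e-5)^0.1578572 = 0.16245
Pd = 16.2%

16.2%


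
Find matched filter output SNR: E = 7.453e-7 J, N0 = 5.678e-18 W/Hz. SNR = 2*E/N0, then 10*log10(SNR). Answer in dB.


SNR_lin = 2 * 7.453e-7 / 5.678e-18 = 2.625e11
SNR_dB = 10*log10(2.625e11) = 114.2 dB

114.2 dB


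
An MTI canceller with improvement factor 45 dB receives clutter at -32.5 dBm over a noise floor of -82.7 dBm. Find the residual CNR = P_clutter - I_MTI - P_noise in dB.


CNR = -32.5 - 45 - (-82.7) = 5.2 dB

5.2 dB


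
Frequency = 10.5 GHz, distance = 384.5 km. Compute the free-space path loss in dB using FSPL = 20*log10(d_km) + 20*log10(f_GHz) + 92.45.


20*log10(384.5) = 51.7
20*log10(10.5) = 20.42
FSPL = 164.6 dB

164.6 dB


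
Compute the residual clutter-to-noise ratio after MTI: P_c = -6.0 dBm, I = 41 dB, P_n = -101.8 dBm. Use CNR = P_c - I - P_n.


CNR = -6.0 - 41 - (-101.8) = 54.8 dB

54.8 dB


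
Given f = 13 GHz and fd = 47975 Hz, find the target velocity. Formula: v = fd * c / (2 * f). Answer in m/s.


v = 47975 * 3e8 / (2 * 13000000000.0) = 553.6 m/s

553.6 m/s


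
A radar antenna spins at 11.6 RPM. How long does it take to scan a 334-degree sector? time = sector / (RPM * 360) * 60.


t = 334 / (11.6 * 360) * 60 = 4.8 s

4.8 s


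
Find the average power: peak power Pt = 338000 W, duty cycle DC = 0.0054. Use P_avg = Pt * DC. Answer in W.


P_avg = 338000 * 0.0054 = 1825.2 W

1825.2 W


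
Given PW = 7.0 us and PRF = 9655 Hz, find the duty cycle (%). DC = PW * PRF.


DC = 7.0e-6 * 9655 * 100 = 6.76%

6.76%


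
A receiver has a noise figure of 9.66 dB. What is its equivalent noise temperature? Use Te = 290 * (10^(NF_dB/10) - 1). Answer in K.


NF_lin = 10^(9.66/10) = 9.246982
Te = 290 * (9.246982 - 1) = 2391.6 K

2391.6 K


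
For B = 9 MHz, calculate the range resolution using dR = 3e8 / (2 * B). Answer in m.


dR = 3e8 / (2 * 9000000.0) = 16.67 m

16.67 m


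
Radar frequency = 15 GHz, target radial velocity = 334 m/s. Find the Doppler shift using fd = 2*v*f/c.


fd = 2 * 334 * 15000000000.0 / 3e8 = 33400.0 Hz

33400.0 Hz


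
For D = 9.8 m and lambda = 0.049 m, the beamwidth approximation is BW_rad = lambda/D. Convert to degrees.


BW_rad = 0.049 / 9.8 = 0.005
BW_deg = 0.29 degrees

0.29 degrees


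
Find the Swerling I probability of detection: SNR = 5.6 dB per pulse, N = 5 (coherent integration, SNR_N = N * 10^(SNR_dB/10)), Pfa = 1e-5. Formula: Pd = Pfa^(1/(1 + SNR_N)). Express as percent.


SNR_lin = 10^(5.6/10) = 3.63078
SNR_N = 5 * 3.63078 = 18.1539
1/(1 + SNR_N) = 1/19.1539 = 0.0522087
Pd = (1e-5)^0.0522087 = 0.54822
Pd = 54.8%

54.8%


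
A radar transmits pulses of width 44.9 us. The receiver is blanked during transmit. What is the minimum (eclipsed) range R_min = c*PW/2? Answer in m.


R_min = 3e8 * 44.9e-6 / 2 = 6735.0 m

6735.0 m


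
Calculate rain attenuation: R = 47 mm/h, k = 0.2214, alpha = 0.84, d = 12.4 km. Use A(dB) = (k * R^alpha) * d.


gamma = 0.2214 * 47^0.84 = 5.620045 dB/km
A = 5.620045 * 12.4 = 69.69 dB

69.69 dB


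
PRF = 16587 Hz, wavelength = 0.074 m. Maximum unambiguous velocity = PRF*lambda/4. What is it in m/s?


V_ua = 16587 * 0.074 / 4 = 306.9 m/s

306.9 m/s


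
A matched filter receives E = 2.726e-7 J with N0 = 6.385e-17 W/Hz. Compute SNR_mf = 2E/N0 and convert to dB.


SNR_lin = 2 * 2.726e-7 / 6.385e-17 = 8.539e9
SNR_dB = 10*log10(8.539e9) = 99.3 dB

99.3 dB


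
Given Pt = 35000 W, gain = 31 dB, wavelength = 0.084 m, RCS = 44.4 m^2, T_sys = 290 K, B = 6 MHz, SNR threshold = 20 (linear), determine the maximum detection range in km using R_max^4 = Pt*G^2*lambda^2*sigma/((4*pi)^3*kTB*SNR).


G_lin = 10^(31/10) = 1258.925412
R^4 = 35000 * 1258.925412^2 * 0.084^2 * 44.4 / ((4*pi)^3 * 1.38e-23 * 290 * 6000000.0 * 20)
R^4 = 1.82357e19 m^4
R_max = (1.82357e19)^(1/4) = 65347.7 m = 65.3 km

65.3 km


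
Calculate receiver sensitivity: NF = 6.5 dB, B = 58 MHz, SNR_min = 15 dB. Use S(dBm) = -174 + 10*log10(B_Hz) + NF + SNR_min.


10*log10(58000000.0) = 77.63
S = -174 + 77.63 + 6.5 + 15 = -74.9 dBm

-74.9 dBm


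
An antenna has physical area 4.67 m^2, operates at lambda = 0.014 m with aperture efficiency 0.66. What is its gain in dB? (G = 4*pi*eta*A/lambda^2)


G_linear = 4*pi*0.66*4.67/0.014^2 = 197612.59
G_dB = 10*log10(197612.59) = 53.0 dB

53.0 dB


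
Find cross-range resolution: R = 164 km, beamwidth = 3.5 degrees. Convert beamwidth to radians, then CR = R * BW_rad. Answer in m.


BW_rad = 0.061086524
CR = 164000 * 0.061086524 = 10018.2 m

10018.2 m


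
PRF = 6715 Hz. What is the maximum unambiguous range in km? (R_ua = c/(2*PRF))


R_ua = 3e8 / (2 * 6715) = 22338.0 m = 22.3 km

22.3 km


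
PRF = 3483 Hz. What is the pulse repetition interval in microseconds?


PRI = 1/3483 = 0.0002871088 s = 287.1 us

287.1 us


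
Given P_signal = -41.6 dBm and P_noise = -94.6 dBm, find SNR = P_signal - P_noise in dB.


SNR = -41.6 - (-94.6) = 53.0 dB

53.0 dB


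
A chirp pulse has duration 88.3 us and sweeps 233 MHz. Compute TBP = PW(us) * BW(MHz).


TBP = 88.3 * 233 = 20573.9

20573.9


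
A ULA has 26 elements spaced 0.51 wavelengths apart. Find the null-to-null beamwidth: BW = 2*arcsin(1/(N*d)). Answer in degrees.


1/(N*d) = 1/(26*0.51) = 0.075415
BW = 2*arcsin(0.075415) = 8.7 degrees

8.7 degrees


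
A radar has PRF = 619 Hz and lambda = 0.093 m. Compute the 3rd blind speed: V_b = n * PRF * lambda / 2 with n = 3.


V_blind = 3 * 619 * 0.093 / 2 = 86.4 m/s

86.4 m/s


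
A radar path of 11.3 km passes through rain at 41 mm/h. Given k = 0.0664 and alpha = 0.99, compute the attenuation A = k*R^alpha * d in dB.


gamma = 0.0664 * 41^0.99 = 2.623156 dB/km
A = 2.623156 * 11.3 = 29.64 dB

29.64 dB


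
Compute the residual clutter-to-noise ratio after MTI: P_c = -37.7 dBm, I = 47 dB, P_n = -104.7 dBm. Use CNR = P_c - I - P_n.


CNR = -37.7 - 47 - (-104.7) = 20.0 dB

20.0 dB


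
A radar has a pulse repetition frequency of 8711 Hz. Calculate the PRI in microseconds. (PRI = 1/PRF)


PRI = 1/8711 = 0.0001147974 s = 114.8 us

114.8 us


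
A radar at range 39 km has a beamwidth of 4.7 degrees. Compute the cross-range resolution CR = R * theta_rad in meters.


BW_rad = 0.082030475
CR = 39000 * 0.082030475 = 3199.2 m

3199.2 m


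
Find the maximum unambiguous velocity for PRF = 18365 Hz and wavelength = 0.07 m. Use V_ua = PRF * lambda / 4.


V_ua = 18365 * 0.07 / 4 = 321.4 m/s

321.4 m/s


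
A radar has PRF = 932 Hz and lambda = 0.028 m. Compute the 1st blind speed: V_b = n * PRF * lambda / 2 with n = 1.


V_blind = 1 * 932 * 0.028 / 2 = 13.0 m/s

13.0 m/s


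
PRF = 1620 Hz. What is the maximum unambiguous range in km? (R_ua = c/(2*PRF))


R_ua = 3e8 / (2 * 1620) = 92592.6 m = 92.6 km

92.6 km


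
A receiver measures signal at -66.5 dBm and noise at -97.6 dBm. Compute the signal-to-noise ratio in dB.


SNR = -66.5 - (-97.6) = 31.1 dB

31.1 dB


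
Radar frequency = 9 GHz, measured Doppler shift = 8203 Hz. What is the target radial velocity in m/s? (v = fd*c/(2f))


v = 8203 * 3e8 / (2 * 9000000000.0) = 136.7 m/s

136.7 m/s


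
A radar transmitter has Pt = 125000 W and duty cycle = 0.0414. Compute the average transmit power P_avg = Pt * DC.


P_avg = 125000 * 0.0414 = 5175.0 W

5175.0 W


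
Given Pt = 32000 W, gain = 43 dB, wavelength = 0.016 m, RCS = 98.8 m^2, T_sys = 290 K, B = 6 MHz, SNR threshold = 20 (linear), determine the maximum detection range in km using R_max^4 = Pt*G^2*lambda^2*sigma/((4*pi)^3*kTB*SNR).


G_lin = 10^(43/10) = 19952.62315
R^4 = 32000 * 19952.62315^2 * 0.016^2 * 98.8 / ((4*pi)^3 * 1.38e-23 * 290 * 6000000.0 * 20)
R^4 = 3.38111e20 m^4
R_max = (3.38111e20)^(1/4) = 135601.6 m = 135.6 km

135.6 km


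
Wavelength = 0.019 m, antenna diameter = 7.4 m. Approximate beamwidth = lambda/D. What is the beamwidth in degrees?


BW_rad = 0.019 / 7.4 = 0.002568
BW_deg = 0.15 degrees

0.15 degrees


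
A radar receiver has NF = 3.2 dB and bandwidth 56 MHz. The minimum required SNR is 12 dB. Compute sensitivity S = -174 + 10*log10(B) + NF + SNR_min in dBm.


10*log10(56000000.0) = 77.48
S = -174 + 77.48 + 3.2 + 12 = -81.3 dBm

-81.3 dBm


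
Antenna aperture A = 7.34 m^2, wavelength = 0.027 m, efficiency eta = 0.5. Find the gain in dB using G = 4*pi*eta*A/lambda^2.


G_linear = 4*pi*0.5*7.34/0.027^2 = 63262.8
G_dB = 10*log10(63262.8) = 48.0 dB

48.0 dB


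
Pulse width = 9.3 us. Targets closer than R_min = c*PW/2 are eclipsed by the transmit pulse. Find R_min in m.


R_min = 3e8 * 9.3e-6 / 2 = 1395.0 m

1395.0 m


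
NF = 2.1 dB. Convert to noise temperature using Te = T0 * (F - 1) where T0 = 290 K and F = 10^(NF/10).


NF_lin = 10^(2.1/10) = 1.62181
Te = 290 * (1.62181 - 1) = 180.3 K

180.3 K


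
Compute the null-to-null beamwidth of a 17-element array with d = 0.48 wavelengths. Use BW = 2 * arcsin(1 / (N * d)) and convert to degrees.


1/(N*d) = 1/(17*0.48) = 0.122549
BW = 2*arcsin(0.122549) = 14.1 degrees

14.1 degrees


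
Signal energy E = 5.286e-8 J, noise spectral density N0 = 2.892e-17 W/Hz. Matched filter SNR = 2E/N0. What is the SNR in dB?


SNR_lin = 2 * 5.286e-8 / 2.892e-17 = 3.656e9
SNR_dB = 10*log10(3.656e9) = 95.6 dB

95.6 dB


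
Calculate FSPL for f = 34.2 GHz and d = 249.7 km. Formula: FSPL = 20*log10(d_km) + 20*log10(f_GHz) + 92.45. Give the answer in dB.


20*log10(249.7) = 47.95
20*log10(34.2) = 30.68
FSPL = 171.1 dB

171.1 dB


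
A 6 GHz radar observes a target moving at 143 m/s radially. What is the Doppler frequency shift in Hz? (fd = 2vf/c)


fd = 2 * 143 * 6000000000.0 / 3e8 = 5720.0 Hz

5720.0 Hz


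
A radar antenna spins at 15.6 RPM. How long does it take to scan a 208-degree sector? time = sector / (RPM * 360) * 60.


t = 208 / (15.6 * 360) * 60 = 2.22 s

2.22 s


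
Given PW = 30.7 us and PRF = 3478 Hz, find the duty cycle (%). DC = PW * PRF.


DC = 30.7e-6 * 3478 * 100 = 10.68%

10.68%


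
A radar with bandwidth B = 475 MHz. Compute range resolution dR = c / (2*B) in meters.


dR = 3e8 / (2 * 475000000.0) = 0.32 m

0.32 m


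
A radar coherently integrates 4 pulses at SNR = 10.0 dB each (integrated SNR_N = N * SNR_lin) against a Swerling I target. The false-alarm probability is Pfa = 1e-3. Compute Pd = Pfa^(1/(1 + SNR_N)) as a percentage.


SNR_lin = 10^(10.0/10) = 10.0
SNR_N = 4 * 10.0 = 40.0
1/(1 + SNR_N) = 1/41.0 = 0.0243902
Pd = (1e-3)^0.0243902 = 0.84495
Pd = 84.5%

84.5%


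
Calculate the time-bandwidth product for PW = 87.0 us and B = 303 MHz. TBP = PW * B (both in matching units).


TBP = 87.0 * 303 = 26361.0

26361.0


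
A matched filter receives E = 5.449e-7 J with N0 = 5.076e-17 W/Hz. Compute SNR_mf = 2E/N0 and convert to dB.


SNR_lin = 2 * 5.449e-7 / 5.076e-17 = 2.147e10
SNR_dB = 10*log10(2.147e10) = 103.3 dB

103.3 dB


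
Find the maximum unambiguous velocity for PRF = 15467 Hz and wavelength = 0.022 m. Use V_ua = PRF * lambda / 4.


V_ua = 15467 * 0.022 / 4 = 85.1 m/s

85.1 m/s


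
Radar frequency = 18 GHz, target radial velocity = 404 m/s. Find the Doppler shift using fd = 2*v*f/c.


fd = 2 * 404 * 18000000000.0 / 3e8 = 48480.0 Hz

48480.0 Hz


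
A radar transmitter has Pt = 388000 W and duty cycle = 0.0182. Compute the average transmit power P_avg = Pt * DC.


P_avg = 388000 * 0.0182 = 7061.6 W

7061.6 W


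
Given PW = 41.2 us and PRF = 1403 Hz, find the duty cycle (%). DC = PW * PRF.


DC = 41.2e-6 * 1403 * 100 = 5.78%

5.78%


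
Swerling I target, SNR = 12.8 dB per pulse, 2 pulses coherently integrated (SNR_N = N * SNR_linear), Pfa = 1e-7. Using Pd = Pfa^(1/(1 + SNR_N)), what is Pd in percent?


SNR_lin = 10^(12.8/10) = 19.05461
SNR_N = 2 * 19.05461 = 38.10922
1/(1 + SNR_N) = 1/39.10922 = 0.0255694
Pd = (1e-7)^0.0255694 = 0.66224
Pd = 66.2%

66.2%


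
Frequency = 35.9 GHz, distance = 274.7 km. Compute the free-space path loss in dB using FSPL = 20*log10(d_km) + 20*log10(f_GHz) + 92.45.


20*log10(274.7) = 48.78
20*log10(35.9) = 31.1
FSPL = 172.3 dB

172.3 dB


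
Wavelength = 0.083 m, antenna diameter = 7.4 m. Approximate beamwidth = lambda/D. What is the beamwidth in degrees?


BW_rad = 0.083 / 7.4 = 0.011216
BW_deg = 0.64 degrees

0.64 degrees


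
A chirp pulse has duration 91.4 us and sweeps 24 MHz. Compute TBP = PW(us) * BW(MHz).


TBP = 91.4 * 24 = 2193.6

2193.6


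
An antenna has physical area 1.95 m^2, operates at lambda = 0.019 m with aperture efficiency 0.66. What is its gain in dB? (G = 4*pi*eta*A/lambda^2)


G_linear = 4*pi*0.66*1.95/0.019^2 = 44800.33
G_dB = 10*log10(44800.33) = 46.5 dB

46.5 dB


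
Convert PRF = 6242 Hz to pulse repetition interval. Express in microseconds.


PRI = 1/6242 = 0.0001602051 s = 160.2 us

160.2 us


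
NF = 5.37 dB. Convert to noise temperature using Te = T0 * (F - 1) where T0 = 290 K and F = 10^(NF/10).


NF_lin = 10^(5.37/10) = 3.443499
Te = 290 * (3.443499 - 1) = 708.6 K

708.6 K


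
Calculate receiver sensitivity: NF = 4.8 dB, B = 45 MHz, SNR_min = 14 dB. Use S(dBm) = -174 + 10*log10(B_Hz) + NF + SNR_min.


10*log10(45000000.0) = 76.53
S = -174 + 76.53 + 4.8 + 14 = -78.7 dBm

-78.7 dBm


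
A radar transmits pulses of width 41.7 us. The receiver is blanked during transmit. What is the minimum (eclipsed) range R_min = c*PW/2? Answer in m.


R_min = 3e8 * 41.7e-6 / 2 = 6255.0 m

6255.0 m


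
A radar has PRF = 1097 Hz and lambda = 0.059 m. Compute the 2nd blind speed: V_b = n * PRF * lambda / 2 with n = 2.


V_blind = 2 * 1097 * 0.059 / 2 = 64.7 m/s

64.7 m/s


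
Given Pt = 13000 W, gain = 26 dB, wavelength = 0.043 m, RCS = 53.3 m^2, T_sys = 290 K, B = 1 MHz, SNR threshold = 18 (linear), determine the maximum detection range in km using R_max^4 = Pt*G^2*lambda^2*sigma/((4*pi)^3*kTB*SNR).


G_lin = 10^(26/10) = 398.107171
R^4 = 13000 * 398.107171^2 * 0.043^2 * 53.3 / ((4*pi)^3 * 1.38e-23 * 290 * 1000000.0 * 18)
R^4 = 1.42046e18 m^4
R_max = (1.42046e18)^(1/4) = 34522.9 m = 34.5 km

34.5 km


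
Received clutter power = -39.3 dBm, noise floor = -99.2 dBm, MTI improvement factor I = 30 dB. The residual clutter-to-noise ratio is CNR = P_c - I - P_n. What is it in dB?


CNR = -39.3 - 30 - (-99.2) = 29.9 dB

29.9 dB


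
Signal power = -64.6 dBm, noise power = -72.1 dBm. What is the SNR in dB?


SNR = -64.6 - (-72.1) = 7.5 dB

7.5 dB


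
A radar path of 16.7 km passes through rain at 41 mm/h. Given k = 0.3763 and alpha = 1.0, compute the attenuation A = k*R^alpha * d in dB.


gamma = 0.3763 * 41^1.0 = 15.4283 dB/km
A = 15.4283 * 16.7 = 257.65 dB

257.65 dB


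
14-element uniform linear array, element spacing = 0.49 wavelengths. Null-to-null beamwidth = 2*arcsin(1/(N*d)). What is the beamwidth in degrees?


1/(N*d) = 1/(14*0.49) = 0.145773
BW = 2*arcsin(0.145773) = 16.8 degrees

16.8 degrees


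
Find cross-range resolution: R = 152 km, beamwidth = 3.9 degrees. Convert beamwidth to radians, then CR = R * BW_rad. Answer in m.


BW_rad = 0.068067841
CR = 152000 * 0.068067841 = 10346.3 m

10346.3 m


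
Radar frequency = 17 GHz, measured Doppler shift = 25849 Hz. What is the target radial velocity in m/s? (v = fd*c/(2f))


v = 25849 * 3e8 / (2 * 17000000000.0) = 228.1 m/s

228.1 m/s


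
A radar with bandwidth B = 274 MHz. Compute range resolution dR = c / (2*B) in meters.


dR = 3e8 / (2 * 274000000.0) = 0.55 m

0.55 m


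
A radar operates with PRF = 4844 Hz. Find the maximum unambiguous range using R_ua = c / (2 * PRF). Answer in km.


R_ua = 3e8 / (2 * 4844) = 30966.1 m = 31.0 km

31.0 km


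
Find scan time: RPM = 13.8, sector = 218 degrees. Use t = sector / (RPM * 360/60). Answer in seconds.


t = 218 / (13.8 * 360) * 60 = 2.63 s

2.63 s


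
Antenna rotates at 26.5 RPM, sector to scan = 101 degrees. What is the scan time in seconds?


t = 101 / (26.5 * 360) * 60 = 0.64 s

0.64 s


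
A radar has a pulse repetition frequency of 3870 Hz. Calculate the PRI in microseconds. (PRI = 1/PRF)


PRI = 1/3870 = 0.0002583979 s = 258.4 us

258.4 us


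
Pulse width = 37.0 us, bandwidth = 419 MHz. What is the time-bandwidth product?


TBP = 37.0 * 419 = 15503.0

15503.0


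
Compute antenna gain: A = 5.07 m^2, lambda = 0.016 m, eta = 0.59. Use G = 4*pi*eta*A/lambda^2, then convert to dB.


G_linear = 4*pi*0.59*5.07/0.016^2 = 146835.1
G_dB = 10*log10(146835.1) = 51.7 dB

51.7 dB


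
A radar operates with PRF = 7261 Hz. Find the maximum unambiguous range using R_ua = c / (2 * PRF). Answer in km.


R_ua = 3e8 / (2 * 7261) = 20658.3 m = 20.7 km

20.7 km


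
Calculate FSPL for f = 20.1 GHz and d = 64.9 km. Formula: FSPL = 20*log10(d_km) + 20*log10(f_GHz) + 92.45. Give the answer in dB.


20*log10(64.9) = 36.24
20*log10(20.1) = 26.06
FSPL = 154.8 dB

154.8 dB


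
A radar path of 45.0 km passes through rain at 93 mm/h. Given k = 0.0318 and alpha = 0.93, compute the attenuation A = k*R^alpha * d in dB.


gamma = 0.0318 * 93^0.93 = 2.153358 dB/km
A = 2.153358 * 45.0 = 96.9 dB

96.9 dB


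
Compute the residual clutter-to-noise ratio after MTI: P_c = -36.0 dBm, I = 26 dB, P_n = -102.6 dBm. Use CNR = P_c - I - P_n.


CNR = -36.0 - 26 - (-102.6) = 40.6 dB

40.6 dB


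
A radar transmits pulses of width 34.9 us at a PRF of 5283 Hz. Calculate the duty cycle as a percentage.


DC = 34.9e-6 * 5283 * 100 = 18.44%

18.44%


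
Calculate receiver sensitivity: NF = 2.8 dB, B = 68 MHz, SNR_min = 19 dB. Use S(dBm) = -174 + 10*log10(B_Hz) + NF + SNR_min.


10*log10(68000000.0) = 78.33
S = -174 + 78.33 + 2.8 + 19 = -73.9 dBm

-73.9 dBm


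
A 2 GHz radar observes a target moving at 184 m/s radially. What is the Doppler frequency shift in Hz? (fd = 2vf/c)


fd = 2 * 184 * 2000000000.0 / 3e8 = 2453.3 Hz

2453.3 Hz


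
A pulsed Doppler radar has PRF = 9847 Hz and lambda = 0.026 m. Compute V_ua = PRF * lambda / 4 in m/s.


V_ua = 9847 * 0.026 / 4 = 64.0 m/s

64.0 m/s


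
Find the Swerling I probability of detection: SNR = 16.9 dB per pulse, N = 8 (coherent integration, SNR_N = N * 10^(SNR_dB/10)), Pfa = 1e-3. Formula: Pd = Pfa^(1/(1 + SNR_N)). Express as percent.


SNR_lin = 10^(16.9/10) = 48.97788
SNR_N = 8 * 48.97788 = 391.82304
1/(1 + SNR_N) = 1/392.82304 = 0.0025457
Pd = (1e-3)^0.0025457 = 0.98257
Pd = 98.3%

98.3%


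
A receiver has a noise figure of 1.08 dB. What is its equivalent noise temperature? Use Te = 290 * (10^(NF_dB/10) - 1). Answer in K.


NF_lin = 10^(1.08/10) = 1.282331
Te = 290 * (1.282331 - 1) = 81.9 K

81.9 K


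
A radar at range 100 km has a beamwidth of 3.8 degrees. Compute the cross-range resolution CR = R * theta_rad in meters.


BW_rad = 0.066322512
CR = 100000 * 0.066322512 = 6632.3 m

6632.3 m


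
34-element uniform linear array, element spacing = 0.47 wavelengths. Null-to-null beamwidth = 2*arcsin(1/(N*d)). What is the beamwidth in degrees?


1/(N*d) = 1/(34*0.47) = 0.062578
BW = 2*arcsin(0.062578) = 7.2 degrees

7.2 degrees


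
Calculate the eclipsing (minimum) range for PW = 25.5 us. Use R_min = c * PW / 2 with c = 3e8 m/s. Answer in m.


R_min = 3e8 * 25.5e-6 / 2 = 3825.0 m

3825.0 m


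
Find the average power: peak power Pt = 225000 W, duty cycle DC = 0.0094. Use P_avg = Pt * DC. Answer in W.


P_avg = 225000 * 0.0094 = 2115.0 W

2115.0 W


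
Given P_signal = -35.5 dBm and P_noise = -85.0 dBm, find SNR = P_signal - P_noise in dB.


SNR = -35.5 - (-85.0) = 49.5 dB

49.5 dB


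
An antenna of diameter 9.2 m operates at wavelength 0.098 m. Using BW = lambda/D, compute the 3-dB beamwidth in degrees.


BW_rad = 0.098 / 9.2 = 0.010652
BW_deg = 0.61 degrees

0.61 degrees


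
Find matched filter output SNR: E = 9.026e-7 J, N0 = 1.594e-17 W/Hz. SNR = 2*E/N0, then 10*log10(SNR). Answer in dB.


SNR_lin = 2 * 9.026e-7 / 1.594e-17 = 1.132e11
SNR_dB = 10*log10(1.132e11) = 110.5 dB

110.5 dB


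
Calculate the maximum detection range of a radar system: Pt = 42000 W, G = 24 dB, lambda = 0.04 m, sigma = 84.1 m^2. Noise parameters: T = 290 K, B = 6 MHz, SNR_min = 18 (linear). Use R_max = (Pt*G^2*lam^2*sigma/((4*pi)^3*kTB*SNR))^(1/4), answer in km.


G_lin = 10^(24/10) = 251.188643
R^4 = 42000 * 251.188643^2 * 0.04^2 * 84.1 / ((4*pi)^3 * 1.38e-23 * 290 * 6000000.0 * 18)
R^4 = 4.15752e17 m^4
R_max = (4.15752e17)^(1/4) = 25392.7 m = 25.4 km

25.4 km


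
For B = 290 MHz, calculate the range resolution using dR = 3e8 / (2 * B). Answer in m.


dR = 3e8 / (2 * 290000000.0) = 0.52 m

0.52 m


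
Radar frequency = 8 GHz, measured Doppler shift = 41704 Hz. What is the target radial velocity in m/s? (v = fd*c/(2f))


v = 41704 * 3e8 / (2 * 8000000000.0) = 782.0 m/s

782.0 m/s


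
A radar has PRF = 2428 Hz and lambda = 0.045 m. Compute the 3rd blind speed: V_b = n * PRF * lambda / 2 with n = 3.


V_blind = 3 * 2428 * 0.045 / 2 = 163.9 m/s

163.9 m/s


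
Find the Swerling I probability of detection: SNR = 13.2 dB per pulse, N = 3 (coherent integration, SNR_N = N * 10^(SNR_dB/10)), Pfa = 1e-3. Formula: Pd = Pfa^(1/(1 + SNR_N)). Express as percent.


SNR_lin = 10^(13.2/10) = 20.89296
SNR_N = 3 * 20.89296 = 62.67888
1/(1 + SNR_N) = 1/63.67888 = 0.0157038
Pd = (1e-3)^0.0157038 = 0.8972
Pd = 89.7%

89.7%


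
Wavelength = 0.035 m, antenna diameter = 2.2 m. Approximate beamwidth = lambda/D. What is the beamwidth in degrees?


BW_rad = 0.035 / 2.2 = 0.015909
BW_deg = 0.91 degrees

0.91 degrees


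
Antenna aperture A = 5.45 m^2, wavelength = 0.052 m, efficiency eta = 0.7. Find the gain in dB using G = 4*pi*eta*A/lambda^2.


G_linear = 4*pi*0.7*5.45/0.052^2 = 17729.55
G_dB = 10*log10(17729.55) = 42.5 dB

42.5 dB


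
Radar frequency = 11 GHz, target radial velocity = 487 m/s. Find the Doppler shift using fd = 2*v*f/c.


fd = 2 * 487 * 11000000000.0 / 3e8 = 35713.3 Hz

35713.3 Hz


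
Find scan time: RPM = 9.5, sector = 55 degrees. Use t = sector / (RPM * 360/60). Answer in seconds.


t = 55 / (9.5 * 360) * 60 = 0.96 s

0.96 s


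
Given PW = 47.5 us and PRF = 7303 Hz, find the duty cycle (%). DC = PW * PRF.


DC = 47.5e-6 * 7303 * 100 = 34.69%

34.69%


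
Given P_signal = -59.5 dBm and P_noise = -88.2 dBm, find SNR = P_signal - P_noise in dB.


SNR = -59.5 - (-88.2) = 28.7 dB

28.7 dB


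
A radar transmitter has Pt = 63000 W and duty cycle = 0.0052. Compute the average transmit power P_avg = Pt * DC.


P_avg = 63000 * 0.0052 = 327.6 W

327.6 W


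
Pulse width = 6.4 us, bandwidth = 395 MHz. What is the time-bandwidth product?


TBP = 6.4 * 395 = 2528.0

2528.0


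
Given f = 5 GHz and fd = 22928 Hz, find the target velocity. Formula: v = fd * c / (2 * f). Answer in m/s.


v = 22928 * 3e8 / (2 * 5000000000.0) = 687.8 m/s

687.8 m/s


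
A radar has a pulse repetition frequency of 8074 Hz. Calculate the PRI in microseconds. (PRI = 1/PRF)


PRI = 1/8074 = 0.0001238543 s = 123.9 us

123.9 us


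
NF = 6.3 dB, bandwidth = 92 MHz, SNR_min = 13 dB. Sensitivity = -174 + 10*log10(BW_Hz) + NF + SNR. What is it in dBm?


10*log10(92000000.0) = 79.64
S = -174 + 79.64 + 6.3 + 13 = -75.1 dBm

-75.1 dBm


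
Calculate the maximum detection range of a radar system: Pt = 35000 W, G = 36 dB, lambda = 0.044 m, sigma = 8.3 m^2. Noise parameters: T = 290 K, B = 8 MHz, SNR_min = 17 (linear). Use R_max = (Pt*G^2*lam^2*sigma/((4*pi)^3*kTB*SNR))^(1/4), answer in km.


G_lin = 10^(36/10) = 3981.071706
R^4 = 35000 * 3981.071706^2 * 0.044^2 * 8.3 / ((4*pi)^3 * 1.38e-23 * 290 * 8000000.0 * 17)
R^4 = 8.25289e18 m^4
R_max = (8.25289e18)^(1/4) = 53598.4 m = 53.6 km

53.6 km


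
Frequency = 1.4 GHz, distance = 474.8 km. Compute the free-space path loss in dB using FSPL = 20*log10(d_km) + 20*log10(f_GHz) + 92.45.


20*log10(474.8) = 53.53
20*log10(1.4) = 2.92
FSPL = 148.9 dB

148.9 dB


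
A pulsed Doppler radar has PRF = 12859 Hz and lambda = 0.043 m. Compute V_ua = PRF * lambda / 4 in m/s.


V_ua = 12859 * 0.043 / 4 = 138.2 m/s

138.2 m/s


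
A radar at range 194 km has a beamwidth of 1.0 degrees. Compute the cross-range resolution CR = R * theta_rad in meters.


BW_rad = 0.017453293
CR = 194000 * 0.017453293 = 3385.9 m

3385.9 m


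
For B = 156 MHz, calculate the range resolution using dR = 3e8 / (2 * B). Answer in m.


dR = 3e8 / (2 * 156000000.0) = 0.96 m

0.96 m


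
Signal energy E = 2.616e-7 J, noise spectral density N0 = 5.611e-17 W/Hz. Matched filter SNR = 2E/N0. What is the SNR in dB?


SNR_lin = 2 * 2.616e-7 / 5.611e-17 = 9.325e9
SNR_dB = 10*log10(9.325e9) = 99.7 dB

99.7 dB


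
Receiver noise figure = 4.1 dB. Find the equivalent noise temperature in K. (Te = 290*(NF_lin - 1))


NF_lin = 10^(4.1/10) = 2.570396
Te = 290 * (2.570396 - 1) = 455.4 K

455.4 K


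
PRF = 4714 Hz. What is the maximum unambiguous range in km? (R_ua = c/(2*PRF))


R_ua = 3e8 / (2 * 4714) = 31820.1 m = 31.8 km

31.8 km


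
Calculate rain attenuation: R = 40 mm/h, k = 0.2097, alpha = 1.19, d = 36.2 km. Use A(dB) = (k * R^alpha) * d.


gamma = 0.2097 * 40^1.19 = 16.906349 dB/km
A = 16.906349 * 36.2 = 612.01 dB

612.01 dB


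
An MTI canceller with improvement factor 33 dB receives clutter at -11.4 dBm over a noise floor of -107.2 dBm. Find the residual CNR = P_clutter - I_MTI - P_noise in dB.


CNR = -11.4 - 33 - (-107.2) = 62.8 dB

62.8 dB


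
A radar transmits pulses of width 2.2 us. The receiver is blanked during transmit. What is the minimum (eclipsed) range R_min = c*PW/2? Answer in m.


R_min = 3e8 * 2.2e-6 / 2 = 330.0 m

330.0 m


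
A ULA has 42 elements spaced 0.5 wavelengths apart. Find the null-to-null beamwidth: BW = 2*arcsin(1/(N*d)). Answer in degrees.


1/(N*d) = 1/(42*0.5) = 0.047619
BW = 2*arcsin(0.047619) = 5.5 degrees

5.5 degrees


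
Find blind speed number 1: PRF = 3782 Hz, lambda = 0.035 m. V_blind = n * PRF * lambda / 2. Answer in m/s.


V_blind = 1 * 3782 * 0.035 / 2 = 66.2 m/s

66.2 m/s


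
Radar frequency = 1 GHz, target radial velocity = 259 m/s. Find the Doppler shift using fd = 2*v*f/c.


fd = 2 * 259 * 1000000000.0 / 3e8 = 1726.7 Hz

1726.7 Hz


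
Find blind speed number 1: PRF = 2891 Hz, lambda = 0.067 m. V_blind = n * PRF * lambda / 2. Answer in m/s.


V_blind = 1 * 2891 * 0.067 / 2 = 96.8 m/s

96.8 m/s


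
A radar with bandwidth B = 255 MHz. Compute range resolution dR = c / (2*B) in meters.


dR = 3e8 / (2 * 255000000.0) = 0.59 m

0.59 m


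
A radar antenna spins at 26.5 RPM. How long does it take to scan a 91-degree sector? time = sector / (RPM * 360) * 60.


t = 91 / (26.5 * 360) * 60 = 0.57 s

0.57 s


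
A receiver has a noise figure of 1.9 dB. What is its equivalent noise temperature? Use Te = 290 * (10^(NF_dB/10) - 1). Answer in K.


NF_lin = 10^(1.9/10) = 1.548817
Te = 290 * (1.548817 - 1) = 159.2 K

159.2 K


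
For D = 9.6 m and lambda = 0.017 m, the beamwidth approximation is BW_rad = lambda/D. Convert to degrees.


BW_rad = 0.017 / 9.6 = 0.001771
BW_deg = 0.1 degrees

0.1 degrees


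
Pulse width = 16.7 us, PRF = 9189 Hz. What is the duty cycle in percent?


DC = 16.7e-6 * 9189 * 100 = 15.35%

15.35%


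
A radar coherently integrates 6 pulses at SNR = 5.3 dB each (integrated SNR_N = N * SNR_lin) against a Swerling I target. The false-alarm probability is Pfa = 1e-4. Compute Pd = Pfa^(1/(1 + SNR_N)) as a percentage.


SNR_lin = 10^(5.3/10) = 3.38844
SNR_N = 6 * 3.38844 = 20.33064
1/(1 + SNR_N) = 1/21.33064 = 0.0468809
Pd = (1e-4)^0.0468809 = 0.64935
Pd = 64.9%

64.9%


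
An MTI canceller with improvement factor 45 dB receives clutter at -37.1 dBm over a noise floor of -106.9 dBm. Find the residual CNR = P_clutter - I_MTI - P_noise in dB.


CNR = -37.1 - 45 - (-106.9) = 24.8 dB

24.8 dB


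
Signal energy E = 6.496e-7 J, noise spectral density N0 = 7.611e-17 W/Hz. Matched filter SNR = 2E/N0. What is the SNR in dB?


SNR_lin = 2 * 6.496e-7 / 7.611e-17 = 1.707e10
SNR_dB = 10*log10(1.707e10) = 102.3 dB

102.3 dB


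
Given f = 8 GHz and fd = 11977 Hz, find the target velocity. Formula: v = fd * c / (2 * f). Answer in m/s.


v = 11977 * 3e8 / (2 * 8000000000.0) = 224.6 m/s

224.6 m/s


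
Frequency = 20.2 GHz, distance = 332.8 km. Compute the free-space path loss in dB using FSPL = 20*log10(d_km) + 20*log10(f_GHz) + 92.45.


20*log10(332.8) = 50.44
20*log10(20.2) = 26.11
FSPL = 169.0 dB

169.0 dB


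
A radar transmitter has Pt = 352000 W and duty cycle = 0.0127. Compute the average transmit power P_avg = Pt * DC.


P_avg = 352000 * 0.0127 = 4470.4 W

4470.4 W


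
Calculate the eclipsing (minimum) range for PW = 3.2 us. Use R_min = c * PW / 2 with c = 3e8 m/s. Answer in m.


R_min = 3e8 * 3.2e-6 / 2 = 480.0 m

480.0 m


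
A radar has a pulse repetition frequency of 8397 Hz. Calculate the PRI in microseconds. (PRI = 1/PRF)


PRI = 1/8397 = 0.0001190902 s = 119.1 us

119.1 us


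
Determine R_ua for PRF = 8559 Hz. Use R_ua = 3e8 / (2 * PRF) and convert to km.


R_ua = 3e8 / (2 * 8559) = 17525.4 m = 17.5 km

17.5 km


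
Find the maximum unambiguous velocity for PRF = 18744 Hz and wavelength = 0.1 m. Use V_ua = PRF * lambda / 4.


V_ua = 18744 * 0.1 / 4 = 468.6 m/s

468.6 m/s


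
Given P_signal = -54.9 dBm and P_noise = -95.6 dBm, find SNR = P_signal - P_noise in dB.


SNR = -54.9 - (-95.6) = 40.7 dB

40.7 dB


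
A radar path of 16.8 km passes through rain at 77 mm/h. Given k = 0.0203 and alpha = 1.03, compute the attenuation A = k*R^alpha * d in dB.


gamma = 0.0203 * 77^1.03 = 1.780662 dB/km
A = 1.780662 * 16.8 = 29.92 dB

29.92 dB


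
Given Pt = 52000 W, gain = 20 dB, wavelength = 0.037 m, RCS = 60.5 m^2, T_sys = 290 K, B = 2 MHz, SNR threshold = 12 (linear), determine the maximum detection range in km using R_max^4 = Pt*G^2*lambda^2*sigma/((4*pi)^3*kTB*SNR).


G_lin = 10^(20/10) = 100.0
R^4 = 52000 * 100.0^2 * 0.037^2 * 60.5 / ((4*pi)^3 * 1.38e-23 * 290 * 2000000.0 * 12)
R^4 = 2.25967e17 m^4
R_max = (2.25967e17)^(1/4) = 21802.7 m = 21.8 km

21.8 km


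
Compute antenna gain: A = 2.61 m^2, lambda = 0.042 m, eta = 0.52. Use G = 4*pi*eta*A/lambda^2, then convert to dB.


G_linear = 4*pi*0.52*2.61/0.042^2 = 9668.41
G_dB = 10*log10(9668.41) = 39.9 dB

39.9 dB


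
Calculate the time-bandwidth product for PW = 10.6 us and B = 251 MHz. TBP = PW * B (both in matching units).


TBP = 10.6 * 251 = 2660.6

2660.6


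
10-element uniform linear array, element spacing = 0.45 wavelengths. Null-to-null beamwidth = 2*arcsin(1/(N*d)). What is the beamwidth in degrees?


1/(N*d) = 1/(10*0.45) = 0.222222
BW = 2*arcsin(0.222222) = 25.7 degrees

25.7 degrees


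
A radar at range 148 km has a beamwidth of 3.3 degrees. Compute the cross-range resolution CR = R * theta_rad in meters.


BW_rad = 0.057595865
CR = 148000 * 0.057595865 = 8524.2 m

8524.2 m


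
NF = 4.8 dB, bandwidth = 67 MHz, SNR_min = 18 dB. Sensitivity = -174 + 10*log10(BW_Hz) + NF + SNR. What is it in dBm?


10*log10(67000000.0) = 78.26
S = -174 + 78.26 + 4.8 + 18 = -72.9 dBm

-72.9 dBm


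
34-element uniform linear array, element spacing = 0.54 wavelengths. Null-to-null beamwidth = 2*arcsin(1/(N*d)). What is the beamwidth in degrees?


1/(N*d) = 1/(34*0.54) = 0.054466
BW = 2*arcsin(0.054466) = 6.2 degrees

6.2 degrees


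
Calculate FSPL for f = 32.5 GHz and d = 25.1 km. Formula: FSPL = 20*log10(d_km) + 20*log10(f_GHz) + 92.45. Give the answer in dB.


20*log10(25.1) = 27.99
20*log10(32.5) = 30.24
FSPL = 150.7 dB

150.7 dB


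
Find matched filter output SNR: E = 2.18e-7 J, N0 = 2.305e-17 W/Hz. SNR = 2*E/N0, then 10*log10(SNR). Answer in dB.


SNR_lin = 2 * 2.18e-7 / 2.305e-17 = 1.892e10
SNR_dB = 10*log10(1.892e10) = 102.8 dB

102.8 dB


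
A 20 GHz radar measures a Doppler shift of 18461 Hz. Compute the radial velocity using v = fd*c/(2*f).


v = 18461 * 3e8 / (2 * 20000000000.0) = 138.5 m/s

138.5 m/s


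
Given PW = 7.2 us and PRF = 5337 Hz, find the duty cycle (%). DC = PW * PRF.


DC = 7.2e-6 * 5337 * 100 = 3.84%

3.84%


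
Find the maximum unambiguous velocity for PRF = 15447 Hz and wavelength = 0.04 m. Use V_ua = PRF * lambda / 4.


V_ua = 15447 * 0.04 / 4 = 154.5 m/s

154.5 m/s


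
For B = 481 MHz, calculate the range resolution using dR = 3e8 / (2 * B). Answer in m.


dR = 3e8 / (2 * 481000000.0) = 0.31 m

0.31 m


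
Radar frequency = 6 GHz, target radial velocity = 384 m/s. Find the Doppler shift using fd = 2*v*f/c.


fd = 2 * 384 * 6000000000.0 / 3e8 = 15360.0 Hz

15360.0 Hz


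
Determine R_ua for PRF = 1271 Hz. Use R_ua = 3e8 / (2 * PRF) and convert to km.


R_ua = 3e8 / (2 * 1271) = 118017.3 m = 118.0 km

118.0 km


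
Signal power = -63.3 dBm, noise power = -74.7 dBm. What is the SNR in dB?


SNR = -63.3 - (-74.7) = 11.4 dB

11.4 dB


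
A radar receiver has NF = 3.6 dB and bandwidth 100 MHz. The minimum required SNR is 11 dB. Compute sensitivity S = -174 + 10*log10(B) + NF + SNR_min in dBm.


10*log10(100000000.0) = 80.0
S = -174 + 80.0 + 3.6 + 11 = -79.4 dBm

-79.4 dBm


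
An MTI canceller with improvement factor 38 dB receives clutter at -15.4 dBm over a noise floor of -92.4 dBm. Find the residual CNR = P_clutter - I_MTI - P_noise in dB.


CNR = -15.4 - 38 - (-92.4) = 39.0 dB

39.0 dB


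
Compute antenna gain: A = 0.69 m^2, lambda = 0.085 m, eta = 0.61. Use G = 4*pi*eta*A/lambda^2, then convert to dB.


G_linear = 4*pi*0.61*0.69/0.085^2 = 732.07
G_dB = 10*log10(732.07) = 28.6 dB

28.6 dB


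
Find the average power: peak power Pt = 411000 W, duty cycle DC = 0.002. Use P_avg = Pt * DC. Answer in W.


P_avg = 411000 * 0.002 = 822.0 W

822.0 W


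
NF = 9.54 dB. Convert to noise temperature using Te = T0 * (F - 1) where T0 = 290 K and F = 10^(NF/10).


NF_lin = 10^(9.54/10) = 8.994976
Te = 290 * (8.994976 - 1) = 2318.5 K

2318.5 K


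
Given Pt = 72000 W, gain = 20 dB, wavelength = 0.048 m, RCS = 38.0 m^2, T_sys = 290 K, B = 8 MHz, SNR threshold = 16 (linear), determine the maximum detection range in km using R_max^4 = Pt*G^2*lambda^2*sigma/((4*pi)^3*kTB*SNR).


G_lin = 10^(20/10) = 100.0
R^4 = 72000 * 100.0^2 * 0.048^2 * 38.0 / ((4*pi)^3 * 1.38e-23 * 290 * 8000000.0 * 16)
R^4 = 6.20129e16 m^4
R_max = (6.20129e16)^(1/4) = 15780.5 m = 15.8 km

15.8 km


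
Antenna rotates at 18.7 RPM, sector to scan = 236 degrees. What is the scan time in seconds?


t = 236 / (18.7 * 360) * 60 = 2.1 s

2.1 s


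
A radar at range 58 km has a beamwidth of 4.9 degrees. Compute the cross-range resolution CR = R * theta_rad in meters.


BW_rad = 0.085521133
CR = 58000 * 0.085521133 = 4960.2 m

4960.2 m


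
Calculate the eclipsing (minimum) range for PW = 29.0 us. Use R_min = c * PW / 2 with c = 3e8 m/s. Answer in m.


R_min = 3e8 * 29.0e-6 / 2 = 4350.0 m

4350.0 m


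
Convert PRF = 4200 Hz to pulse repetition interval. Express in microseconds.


PRI = 1/4200 = 0.0002380952 s = 238.1 us

238.1 us


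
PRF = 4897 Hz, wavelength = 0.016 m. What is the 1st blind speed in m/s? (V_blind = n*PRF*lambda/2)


V_blind = 1 * 4897 * 0.016 / 2 = 39.2 m/s

39.2 m/s


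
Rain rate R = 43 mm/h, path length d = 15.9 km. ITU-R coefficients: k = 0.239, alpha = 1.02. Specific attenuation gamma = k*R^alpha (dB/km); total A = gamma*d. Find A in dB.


gamma = 0.239 * 43^1.02 = 11.079897 dB/km
A = 11.079897 * 15.9 = 176.17 dB

176.17 dB


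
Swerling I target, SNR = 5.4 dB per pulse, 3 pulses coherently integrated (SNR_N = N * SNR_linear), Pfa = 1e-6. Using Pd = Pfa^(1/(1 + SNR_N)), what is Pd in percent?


SNR_lin = 10^(5.4/10) = 3.46737
SNR_N = 3 * 3.46737 = 10.40211
1/(1 + SNR_N) = 1/11.40211 = 0.0877031
Pd = (1e-6)^0.0877031 = 0.2977
Pd = 29.8%

29.8%


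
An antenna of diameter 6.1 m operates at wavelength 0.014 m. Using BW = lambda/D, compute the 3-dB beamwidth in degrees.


BW_rad = 0.014 / 6.1 = 0.002295
BW_deg = 0.13 degrees

0.13 degrees


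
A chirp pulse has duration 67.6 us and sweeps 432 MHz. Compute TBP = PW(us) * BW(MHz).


TBP = 67.6 * 432 = 29203.2

29203.2


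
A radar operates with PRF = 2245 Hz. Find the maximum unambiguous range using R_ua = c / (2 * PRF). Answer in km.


R_ua = 3e8 / (2 * 2245) = 66815.1 m = 66.8 km

66.8 km


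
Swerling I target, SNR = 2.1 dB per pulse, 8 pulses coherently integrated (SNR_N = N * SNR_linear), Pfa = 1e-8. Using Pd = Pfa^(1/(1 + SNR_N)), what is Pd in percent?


SNR_lin = 10^(2.1/10) = 1.62181
SNR_N = 8 * 1.62181 = 12.97448
1/(1 + SNR_N) = 1/13.97448 = 0.071559
Pd = (1e-8)^0.071559 = 0.26763
Pd = 26.8%

26.8%


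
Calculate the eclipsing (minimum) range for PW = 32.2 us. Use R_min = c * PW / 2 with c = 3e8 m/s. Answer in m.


R_min = 3e8 * 32.2e-6 / 2 = 4830.0 m

4830.0 m


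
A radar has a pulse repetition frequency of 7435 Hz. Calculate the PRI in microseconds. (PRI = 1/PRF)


PRI = 1/7435 = 0.000134499 s = 134.5 us

134.5 us


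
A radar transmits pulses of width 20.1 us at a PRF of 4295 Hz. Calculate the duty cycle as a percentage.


DC = 20.1e-6 * 4295 * 100 = 8.63%

8.63%


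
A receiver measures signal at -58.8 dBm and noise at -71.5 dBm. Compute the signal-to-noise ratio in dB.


SNR = -58.8 - (-71.5) = 12.7 dB

12.7 dB


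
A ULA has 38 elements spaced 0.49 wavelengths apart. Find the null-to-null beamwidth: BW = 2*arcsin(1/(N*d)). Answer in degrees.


1/(N*d) = 1/(38*0.49) = 0.053706
BW = 2*arcsin(0.053706) = 6.2 degrees

6.2 degrees


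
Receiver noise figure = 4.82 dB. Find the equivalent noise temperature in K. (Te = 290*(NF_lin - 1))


NF_lin = 10^(4.82/10) = 3.033891
Te = 290 * (3.033891 - 1) = 589.8 K

589.8 K


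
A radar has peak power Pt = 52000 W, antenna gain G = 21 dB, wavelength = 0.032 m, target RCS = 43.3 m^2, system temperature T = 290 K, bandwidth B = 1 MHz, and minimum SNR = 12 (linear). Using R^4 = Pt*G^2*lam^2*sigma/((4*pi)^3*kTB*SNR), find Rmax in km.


G_lin = 10^(21/10) = 125.892541
R^4 = 52000 * 125.892541^2 * 0.032^2 * 43.3 / ((4*pi)^3 * 1.38e-23 * 290 * 1000000.0 * 12)
R^4 = 3.83445e17 m^4
R_max = (3.83445e17)^(1/4) = 24884.3 m = 24.9 km

24.9 km


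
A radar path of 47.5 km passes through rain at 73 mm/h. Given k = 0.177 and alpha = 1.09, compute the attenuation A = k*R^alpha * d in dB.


gamma = 0.177 * 73^1.09 = 19.010572 dB/km
A = 19.010572 * 47.5 = 903.0 dB

903.0 dB


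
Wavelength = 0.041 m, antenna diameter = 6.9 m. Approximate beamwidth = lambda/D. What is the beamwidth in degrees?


BW_rad = 0.041 / 6.9 = 0.005942
BW_deg = 0.34 degrees

0.34 degrees


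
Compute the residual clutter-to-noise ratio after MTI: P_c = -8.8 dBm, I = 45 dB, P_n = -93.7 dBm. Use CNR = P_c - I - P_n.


CNR = -8.8 - 45 - (-93.7) = 39.9 dB

39.9 dB
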